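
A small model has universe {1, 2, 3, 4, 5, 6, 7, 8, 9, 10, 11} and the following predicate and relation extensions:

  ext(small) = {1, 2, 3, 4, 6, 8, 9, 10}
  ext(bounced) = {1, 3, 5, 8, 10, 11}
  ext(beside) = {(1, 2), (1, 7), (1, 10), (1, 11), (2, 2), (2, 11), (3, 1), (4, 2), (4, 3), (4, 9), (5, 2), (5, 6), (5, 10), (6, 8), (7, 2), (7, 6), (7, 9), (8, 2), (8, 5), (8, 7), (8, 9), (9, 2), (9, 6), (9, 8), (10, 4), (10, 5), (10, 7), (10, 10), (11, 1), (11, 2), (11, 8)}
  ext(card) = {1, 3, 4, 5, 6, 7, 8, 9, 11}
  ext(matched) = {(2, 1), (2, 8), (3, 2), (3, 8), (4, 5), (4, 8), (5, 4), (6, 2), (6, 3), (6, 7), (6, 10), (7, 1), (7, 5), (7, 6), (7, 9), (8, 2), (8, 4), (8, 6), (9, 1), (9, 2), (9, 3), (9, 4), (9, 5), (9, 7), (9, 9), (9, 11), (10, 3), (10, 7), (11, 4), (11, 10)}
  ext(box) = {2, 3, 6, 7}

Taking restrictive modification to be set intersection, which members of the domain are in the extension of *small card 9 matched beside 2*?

⟦9 matched⟧ = {x : ⟨9, x⟩ ∈ ⟦matched⟧} = {1, 2, 3, 4, 5, 7, 9, 11}
⟦beside 2⟧ = {x : ⟨x, 2⟩ ∈ ⟦beside⟧} = {1, 2, 4, 5, 7, 8, 9, 11}
⟦card⟧ = {1, 3, 4, 5, 6, 7, 8, 9, 11}
… ∩ ⟦9 matched⟧ = {1, 3, 4, 5, 6, 7, 8, 9, 11} ∩ {1, 2, 3, 4, 5, 7, 9, 11} = {1, 3, 4, 5, 7, 9, 11}
… ∩ ⟦beside 2⟧ = {1, 3, 4, 5, 7, 9, 11} ∩ {1, 2, 4, 5, 7, 8, 9, 11} = {1, 4, 5, 7, 9, 11}
… ∩ ⟦small⟧ = {1, 4, 5, 7, 9, 11} ∩ {1, 2, 3, 4, 6, 8, 9, 10} = {1, 4, 9}
So ⟦small card 9 matched beside 2⟧ = {1, 4, 9}.

{1, 4, 9}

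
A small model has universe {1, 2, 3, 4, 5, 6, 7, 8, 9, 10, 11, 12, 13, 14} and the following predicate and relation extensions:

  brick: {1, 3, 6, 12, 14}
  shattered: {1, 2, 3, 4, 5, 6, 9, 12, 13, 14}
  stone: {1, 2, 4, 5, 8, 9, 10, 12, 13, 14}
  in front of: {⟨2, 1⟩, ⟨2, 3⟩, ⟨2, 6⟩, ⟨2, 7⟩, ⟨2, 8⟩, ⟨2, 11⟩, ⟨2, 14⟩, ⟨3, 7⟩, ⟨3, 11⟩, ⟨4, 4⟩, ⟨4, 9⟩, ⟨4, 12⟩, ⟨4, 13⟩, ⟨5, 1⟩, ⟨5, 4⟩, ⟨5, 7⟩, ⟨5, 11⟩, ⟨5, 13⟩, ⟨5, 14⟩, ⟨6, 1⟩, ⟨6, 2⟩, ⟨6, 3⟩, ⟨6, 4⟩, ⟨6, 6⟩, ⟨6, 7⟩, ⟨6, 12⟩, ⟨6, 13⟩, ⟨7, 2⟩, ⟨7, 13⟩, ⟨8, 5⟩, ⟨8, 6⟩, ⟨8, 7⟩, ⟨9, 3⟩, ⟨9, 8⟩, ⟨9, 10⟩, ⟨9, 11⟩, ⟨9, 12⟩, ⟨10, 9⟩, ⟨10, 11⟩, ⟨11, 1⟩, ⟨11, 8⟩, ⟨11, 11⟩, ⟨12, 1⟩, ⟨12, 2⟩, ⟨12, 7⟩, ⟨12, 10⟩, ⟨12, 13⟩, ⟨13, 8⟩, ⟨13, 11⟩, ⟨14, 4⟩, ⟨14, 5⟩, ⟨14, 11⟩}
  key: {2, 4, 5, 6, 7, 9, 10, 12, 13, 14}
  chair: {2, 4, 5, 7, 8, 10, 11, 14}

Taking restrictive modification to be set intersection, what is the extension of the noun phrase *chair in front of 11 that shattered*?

⟦in front of 11⟧ = {x : ⟨x, 11⟩ ∈ ⟦in front of⟧} = {2, 3, 5, 9, 10, 11, 13, 14}
⟦that shattered⟧ = ⟦shattered⟧ = {1, 2, 3, 4, 5, 6, 9, 12, 13, 14}
⟦chair⟧ = {2, 4, 5, 7, 8, 10, 11, 14}
… ∩ ⟦in front of 11⟧ = {2, 4, 5, 7, 8, 10, 11, 14} ∩ {2, 3, 5, 9, 10, 11, 13, 14} = {2, 5, 10, 11, 14}
… ∩ ⟦that shattered⟧ = {2, 5, 10, 11, 14} ∩ {1, 2, 3, 4, 5, 6, 9, 12, 13, 14} = {2, 5, 14}
So ⟦chair in front of 11 that shattered⟧ = {2, 5, 14}.

{2, 5, 14}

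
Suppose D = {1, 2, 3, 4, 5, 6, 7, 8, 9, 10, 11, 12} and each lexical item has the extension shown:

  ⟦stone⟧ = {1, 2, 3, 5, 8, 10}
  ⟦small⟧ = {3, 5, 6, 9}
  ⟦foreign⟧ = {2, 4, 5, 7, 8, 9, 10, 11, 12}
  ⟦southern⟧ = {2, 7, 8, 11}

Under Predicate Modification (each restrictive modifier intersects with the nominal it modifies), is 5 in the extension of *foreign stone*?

⟦stone⟧ = {1, 2, 3, 5, 8, 10}
… ∩ ⟦foreign⟧ = {1, 2, 3, 5, 8, 10} ∩ {2, 4, 5, 7, 8, 9, 10, 11, 12} = {2, 5, 8, 10}
⟦foreign stone⟧ = {2, 5, 8, 10}; 5 ∈ this set.

yes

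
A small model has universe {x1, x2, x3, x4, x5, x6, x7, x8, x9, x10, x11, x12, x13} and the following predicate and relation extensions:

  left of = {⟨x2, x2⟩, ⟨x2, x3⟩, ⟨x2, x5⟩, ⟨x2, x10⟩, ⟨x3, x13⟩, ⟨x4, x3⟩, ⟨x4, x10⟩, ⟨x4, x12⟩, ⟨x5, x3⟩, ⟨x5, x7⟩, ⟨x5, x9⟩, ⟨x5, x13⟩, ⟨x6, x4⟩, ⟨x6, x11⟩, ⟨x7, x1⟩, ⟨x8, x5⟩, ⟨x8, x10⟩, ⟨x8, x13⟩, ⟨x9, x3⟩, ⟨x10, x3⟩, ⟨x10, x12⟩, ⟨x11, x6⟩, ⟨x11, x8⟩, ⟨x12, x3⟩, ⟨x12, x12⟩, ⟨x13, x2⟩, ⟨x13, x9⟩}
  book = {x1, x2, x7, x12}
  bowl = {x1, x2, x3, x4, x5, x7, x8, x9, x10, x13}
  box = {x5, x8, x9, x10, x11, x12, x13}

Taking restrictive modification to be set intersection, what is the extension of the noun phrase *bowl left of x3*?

⟦left of x3⟧ = {x : ⟨x, x3⟩ ∈ ⟦left of⟧} = {x2, x4, x5, x9, x10, x12}
⟦bowl⟧ = {x1, x2, x3, x4, x5, x7, x8, x9, x10, x13}
… ∩ ⟦left of x3⟧ = {x1, x2, x3, x4, x5, x7, x8, x9, x10, x13} ∩ {x2, x4, x5, x9, x10, x12} = {x2, x4, x5, x9, x10}
So ⟦bowl left of x3⟧ = {x2, x4, x5, x9, x10}.

{x2, x4, x5, x9, x10}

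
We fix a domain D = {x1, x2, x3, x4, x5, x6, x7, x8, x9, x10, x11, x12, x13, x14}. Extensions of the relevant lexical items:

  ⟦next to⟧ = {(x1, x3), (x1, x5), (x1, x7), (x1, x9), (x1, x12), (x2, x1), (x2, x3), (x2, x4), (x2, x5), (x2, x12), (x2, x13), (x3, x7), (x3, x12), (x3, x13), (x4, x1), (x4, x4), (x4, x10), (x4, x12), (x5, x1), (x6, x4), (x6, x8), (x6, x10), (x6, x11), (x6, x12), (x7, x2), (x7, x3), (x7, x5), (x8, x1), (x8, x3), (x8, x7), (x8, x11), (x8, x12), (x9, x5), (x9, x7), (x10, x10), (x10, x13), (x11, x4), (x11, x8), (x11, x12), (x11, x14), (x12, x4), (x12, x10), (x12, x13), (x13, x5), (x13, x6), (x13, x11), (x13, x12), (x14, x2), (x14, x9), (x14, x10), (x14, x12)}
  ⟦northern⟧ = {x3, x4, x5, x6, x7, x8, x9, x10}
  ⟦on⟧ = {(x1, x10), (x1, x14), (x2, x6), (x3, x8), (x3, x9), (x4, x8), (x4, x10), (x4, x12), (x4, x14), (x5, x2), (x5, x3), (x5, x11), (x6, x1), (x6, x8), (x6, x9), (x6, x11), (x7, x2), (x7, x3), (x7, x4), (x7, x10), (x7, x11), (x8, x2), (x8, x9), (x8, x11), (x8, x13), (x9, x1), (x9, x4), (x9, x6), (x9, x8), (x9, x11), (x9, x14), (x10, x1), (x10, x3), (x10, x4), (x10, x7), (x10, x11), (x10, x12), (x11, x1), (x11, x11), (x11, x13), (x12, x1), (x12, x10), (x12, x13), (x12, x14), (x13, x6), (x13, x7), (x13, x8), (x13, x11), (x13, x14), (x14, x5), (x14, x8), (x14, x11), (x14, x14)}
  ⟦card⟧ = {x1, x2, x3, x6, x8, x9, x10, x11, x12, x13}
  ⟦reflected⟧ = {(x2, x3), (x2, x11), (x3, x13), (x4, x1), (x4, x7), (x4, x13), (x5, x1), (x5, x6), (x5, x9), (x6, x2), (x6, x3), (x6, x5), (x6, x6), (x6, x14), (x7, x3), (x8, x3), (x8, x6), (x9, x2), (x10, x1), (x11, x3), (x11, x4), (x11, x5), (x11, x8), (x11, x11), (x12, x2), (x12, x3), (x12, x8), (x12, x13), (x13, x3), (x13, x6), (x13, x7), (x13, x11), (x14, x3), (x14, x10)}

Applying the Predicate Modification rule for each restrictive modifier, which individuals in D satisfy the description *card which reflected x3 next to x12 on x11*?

⟦which reflected x3⟧ = {x : ⟨x, x3⟩ ∈ ⟦reflected⟧} = {x2, x6, x7, x8, x11, x12, x13, x14}
⟦next to x12⟧ = {x : ⟨x, x12⟩ ∈ ⟦next to⟧} = {x1, x2, x3, x4, x6, x8, x11, x13, x14}
⟦on x11⟧ = {x : ⟨x, x11⟩ ∈ ⟦on⟧} = {x5, x6, x7, x8, x9, x10, x11, x13, x14}
⟦card⟧ = {x1, x2, x3, x6, x8, x9, x10, x11, x12, x13}
… ∩ ⟦which reflected x3⟧ = {x1, x2, x3, x6, x8, x9, x10, x11, x12, x13} ∩ {x2, x6, x7, x8, x11, x12, x13, x14} = {x2, x6, x8, x11, x12, x13}
… ∩ ⟦next to x12⟧ = {x2, x6, x8, x11, x12, x13} ∩ {x1, x2, x3, x4, x6, x8, x11, x13, x14} = {x2, x6, x8, x11, x13}
… ∩ ⟦on x11⟧ = {x2, x6, x8, x11, x13} ∩ {x5, x6, x7, x8, x9, x10, x11, x13, x14} = {x6, x8, x11, x13}
So ⟦card which reflected x3 next to x12 on x11⟧ = {x6, x8, x11, x13}.

{x6, x8, x11, x13}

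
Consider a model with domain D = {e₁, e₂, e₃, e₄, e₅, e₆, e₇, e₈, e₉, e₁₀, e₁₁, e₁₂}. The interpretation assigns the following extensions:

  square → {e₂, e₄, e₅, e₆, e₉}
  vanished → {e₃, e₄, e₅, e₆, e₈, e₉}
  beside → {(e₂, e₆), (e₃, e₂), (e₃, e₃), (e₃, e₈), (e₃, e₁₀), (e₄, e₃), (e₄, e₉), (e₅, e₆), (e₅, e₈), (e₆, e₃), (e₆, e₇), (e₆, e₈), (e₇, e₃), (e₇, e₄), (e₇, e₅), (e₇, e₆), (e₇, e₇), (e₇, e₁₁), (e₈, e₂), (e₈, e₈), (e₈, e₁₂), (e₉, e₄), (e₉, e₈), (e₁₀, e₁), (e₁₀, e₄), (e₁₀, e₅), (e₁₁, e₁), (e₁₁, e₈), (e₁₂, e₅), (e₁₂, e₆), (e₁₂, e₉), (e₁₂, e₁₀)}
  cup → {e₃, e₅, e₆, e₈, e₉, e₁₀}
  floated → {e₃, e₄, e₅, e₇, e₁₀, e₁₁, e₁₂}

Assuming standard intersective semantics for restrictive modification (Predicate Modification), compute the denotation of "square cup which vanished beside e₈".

⟦which vanished⟧ = ⟦vanished⟧ = {e₃, e₄, e₅, e₆, e₈, e₉}
⟦beside e₈⟧ = {x : ⟨x, e₈⟩ ∈ ⟦beside⟧} = {e₃, e₅, e₆, e₈, e₉, e₁₁}
⟦cup⟧ = {e₃, e₅, e₆, e₈, e₉, e₁₀}
… ∩ ⟦which vanished⟧ = {e₃, e₅, e₆, e₈, e₉, e₁₀} ∩ {e₃, e₄, e₅, e₆, e₈, e₉} = {e₃, e₅, e₆, e₈, e₉}
… ∩ ⟦beside e₈⟧ = {e₃, e₅, e₆, e₈, e₉} ∩ {e₃, e₅, e₆, e₈, e₉, e₁₁} = {e₃, e₅, e₆, e₈, e₉}
… ∩ ⟦square⟧ = {e₃, e₅, e₆, e₈, e₉} ∩ {e₂, e₄, e₅, e₆, e₉} = {e₅, e₆, e₉}
So ⟦square cup which vanished beside e₈⟧ = {e₅, e₆, e₉}.

{e₅, e₆, e₉}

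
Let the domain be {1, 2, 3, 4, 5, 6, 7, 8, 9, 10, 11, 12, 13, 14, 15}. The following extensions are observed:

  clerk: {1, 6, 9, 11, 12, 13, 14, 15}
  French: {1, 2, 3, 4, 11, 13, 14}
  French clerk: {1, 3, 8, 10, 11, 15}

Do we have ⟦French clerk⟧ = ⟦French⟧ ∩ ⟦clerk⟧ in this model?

no

⟦French⟧ ∩ ⟦clerk⟧ = {1, 2, 3, 4, 11, 13, 14} ∩ {1, 6, 9, 11, 12, 13, 14, 15} = {1, 11, 13, 14}
Observed ⟦French clerk⟧ = {1, 3, 8, 10, 11, 15}.
These differ, so the modifier is not intersective in this model.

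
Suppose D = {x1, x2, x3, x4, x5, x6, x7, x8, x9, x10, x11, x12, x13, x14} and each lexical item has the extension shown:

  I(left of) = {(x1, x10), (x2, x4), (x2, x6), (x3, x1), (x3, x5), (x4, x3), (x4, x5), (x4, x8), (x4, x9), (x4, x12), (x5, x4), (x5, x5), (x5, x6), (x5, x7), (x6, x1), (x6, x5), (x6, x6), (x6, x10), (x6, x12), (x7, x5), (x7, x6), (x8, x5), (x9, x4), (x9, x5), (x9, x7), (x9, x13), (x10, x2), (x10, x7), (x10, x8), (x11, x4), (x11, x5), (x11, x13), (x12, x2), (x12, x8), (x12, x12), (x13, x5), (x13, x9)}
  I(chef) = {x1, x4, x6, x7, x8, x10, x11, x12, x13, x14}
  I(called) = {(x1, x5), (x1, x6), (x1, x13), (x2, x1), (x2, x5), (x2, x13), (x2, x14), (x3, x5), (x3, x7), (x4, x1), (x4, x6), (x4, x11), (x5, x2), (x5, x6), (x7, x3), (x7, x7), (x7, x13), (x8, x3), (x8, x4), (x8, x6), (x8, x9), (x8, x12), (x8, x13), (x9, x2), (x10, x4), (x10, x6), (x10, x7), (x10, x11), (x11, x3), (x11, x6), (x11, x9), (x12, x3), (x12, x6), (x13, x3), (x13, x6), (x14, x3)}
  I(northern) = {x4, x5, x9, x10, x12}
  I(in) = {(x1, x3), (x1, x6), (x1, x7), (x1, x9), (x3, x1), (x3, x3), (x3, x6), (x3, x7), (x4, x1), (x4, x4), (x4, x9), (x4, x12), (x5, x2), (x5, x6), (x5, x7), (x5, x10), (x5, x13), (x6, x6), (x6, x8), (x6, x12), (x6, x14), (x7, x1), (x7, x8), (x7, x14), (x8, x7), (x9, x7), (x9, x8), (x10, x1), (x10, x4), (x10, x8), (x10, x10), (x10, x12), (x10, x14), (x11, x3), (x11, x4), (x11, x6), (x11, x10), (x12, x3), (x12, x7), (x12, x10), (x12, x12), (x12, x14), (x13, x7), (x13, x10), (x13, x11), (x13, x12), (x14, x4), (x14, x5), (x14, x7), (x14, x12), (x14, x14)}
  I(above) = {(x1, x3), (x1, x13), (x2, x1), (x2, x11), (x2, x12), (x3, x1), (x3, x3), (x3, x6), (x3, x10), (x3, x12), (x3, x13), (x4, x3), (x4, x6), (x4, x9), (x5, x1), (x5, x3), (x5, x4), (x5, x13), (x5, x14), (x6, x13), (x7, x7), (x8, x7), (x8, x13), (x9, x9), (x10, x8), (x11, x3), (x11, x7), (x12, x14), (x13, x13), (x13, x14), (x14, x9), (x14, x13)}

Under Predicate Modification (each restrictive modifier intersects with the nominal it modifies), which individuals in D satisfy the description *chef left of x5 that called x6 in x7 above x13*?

⟦left of x5⟧ = {x : ⟨x, x5⟩ ∈ ⟦left of⟧} = {x3, x4, x5, x6, x7, x8, x9, x11, x13}
⟦that called x6⟧ = {x : ⟨x, x6⟩ ∈ ⟦called⟧} = {x1, x4, x5, x8, x10, x11, x12, x13}
⟦in x7⟧ = {x : ⟨x, x7⟩ ∈ ⟦in⟧} = {x1, x3, x5, x8, x9, x12, x13, x14}
⟦above x13⟧ = {x : ⟨x, x13⟩ ∈ ⟦above⟧} = {x1, x3, x5, x6, x8, x13, x14}
⟦chef⟧ = {x1, x4, x6, x7, x8, x10, x11, x12, x13, x14}
… ∩ ⟦left of x5⟧ = {x1, x4, x6, x7, x8, x10, x11, x12, x13, x14} ∩ {x3, x4, x5, x6, x7, x8, x9, x11, x13} = {x4, x6, x7, x8, x11, x13}
… ∩ ⟦that called x6⟧ = {x4, x6, x7, x8, x11, x13} ∩ {x1, x4, x5, x8, x10, x11, x12, x13} = {x4, x8, x11, x13}
… ∩ ⟦in x7⟧ = {x4, x8, x11, x13} ∩ {x1, x3, x5, x8, x9, x12, x13, x14} = {x8, x13}
… ∩ ⟦above x13⟧ = {x8, x13} ∩ {x1, x3, x5, x6, x8, x13, x14} = {x8, x13}
So ⟦chef left of x5 that called x6 in x7 above x13⟧ = {x8, x13}.

{x8, x13}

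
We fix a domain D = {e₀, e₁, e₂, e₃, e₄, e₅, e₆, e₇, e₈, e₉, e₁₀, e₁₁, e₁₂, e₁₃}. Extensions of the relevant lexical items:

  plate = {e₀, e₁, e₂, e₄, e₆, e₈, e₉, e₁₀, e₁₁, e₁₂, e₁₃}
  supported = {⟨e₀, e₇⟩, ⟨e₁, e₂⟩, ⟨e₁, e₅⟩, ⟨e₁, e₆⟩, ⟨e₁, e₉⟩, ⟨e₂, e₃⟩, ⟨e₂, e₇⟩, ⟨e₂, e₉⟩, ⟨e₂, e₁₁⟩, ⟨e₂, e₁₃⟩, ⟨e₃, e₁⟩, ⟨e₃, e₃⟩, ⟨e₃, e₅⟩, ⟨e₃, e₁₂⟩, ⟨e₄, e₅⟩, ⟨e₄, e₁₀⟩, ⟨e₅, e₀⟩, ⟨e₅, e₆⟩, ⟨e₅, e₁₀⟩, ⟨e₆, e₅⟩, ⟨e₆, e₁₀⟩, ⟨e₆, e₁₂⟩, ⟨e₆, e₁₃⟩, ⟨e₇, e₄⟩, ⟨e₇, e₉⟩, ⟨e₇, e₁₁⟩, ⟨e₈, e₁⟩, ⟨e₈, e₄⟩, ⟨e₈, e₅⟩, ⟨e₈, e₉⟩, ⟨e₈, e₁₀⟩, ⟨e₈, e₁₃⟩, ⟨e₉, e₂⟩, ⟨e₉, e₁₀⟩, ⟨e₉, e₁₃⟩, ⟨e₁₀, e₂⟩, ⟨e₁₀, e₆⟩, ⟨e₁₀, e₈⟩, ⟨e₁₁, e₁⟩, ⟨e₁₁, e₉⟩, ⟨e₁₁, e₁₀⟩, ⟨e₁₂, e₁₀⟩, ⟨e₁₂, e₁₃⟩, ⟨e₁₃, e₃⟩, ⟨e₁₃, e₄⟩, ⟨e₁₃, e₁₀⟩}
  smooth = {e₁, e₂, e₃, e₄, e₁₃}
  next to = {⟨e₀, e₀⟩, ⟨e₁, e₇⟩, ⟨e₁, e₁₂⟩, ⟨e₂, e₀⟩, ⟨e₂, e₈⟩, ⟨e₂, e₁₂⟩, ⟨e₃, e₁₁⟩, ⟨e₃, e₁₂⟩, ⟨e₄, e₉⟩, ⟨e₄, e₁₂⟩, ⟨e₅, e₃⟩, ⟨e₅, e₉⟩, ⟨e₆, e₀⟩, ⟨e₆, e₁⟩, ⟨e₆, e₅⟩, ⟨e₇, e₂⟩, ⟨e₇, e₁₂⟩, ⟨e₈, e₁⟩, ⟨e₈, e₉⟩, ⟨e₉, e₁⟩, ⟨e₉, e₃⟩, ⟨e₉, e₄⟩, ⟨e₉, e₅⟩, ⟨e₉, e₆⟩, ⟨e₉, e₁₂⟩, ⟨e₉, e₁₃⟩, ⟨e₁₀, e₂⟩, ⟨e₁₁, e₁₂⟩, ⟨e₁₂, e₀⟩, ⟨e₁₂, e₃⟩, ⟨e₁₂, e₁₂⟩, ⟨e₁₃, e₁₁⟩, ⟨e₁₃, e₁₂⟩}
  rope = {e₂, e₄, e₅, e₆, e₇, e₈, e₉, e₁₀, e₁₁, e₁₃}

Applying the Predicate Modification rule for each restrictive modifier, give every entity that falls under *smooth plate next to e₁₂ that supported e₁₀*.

{e₄, e₁₃}

⟦next to e₁₂⟧ = {x : ⟨x, e₁₂⟩ ∈ ⟦next to⟧} = {e₁, e₂, e₃, e₄, e₇, e₉, e₁₁, e₁₂, e₁₃}
⟦that supported e₁₀⟧ = {x : ⟨x, e₁₀⟩ ∈ ⟦supported⟧} = {e₄, e₅, e₆, e₈, e₉, e₁₁, e₁₂, e₁₃}
⟦plate⟧ = {e₀, e₁, e₂, e₄, e₆, e₈, e₉, e₁₀, e₁₁, e₁₂, e₁₃}
… ∩ ⟦next to e₁₂⟧ = {e₀, e₁, e₂, e₄, e₆, e₈, e₉, e₁₀, e₁₁, e₁₂, e₁₃} ∩ {e₁, e₂, e₃, e₄, e₇, e₉, e₁₁, e₁₂, e₁₃} = {e₁, e₂, e₄, e₉, e₁₁, e₁₂, e₁₃}
… ∩ ⟦that supported e₁₀⟧ = {e₁, e₂, e₄, e₉, e₁₁, e₁₂, e₁₃} ∩ {e₄, e₅, e₆, e₈, e₉, e₁₁, e₁₂, e₁₃} = {e₄, e₉, e₁₁, e₁₂, e₁₃}
… ∩ ⟦smooth⟧ = {e₄, e₉, e₁₁, e₁₂, e₁₃} ∩ {e₁, e₂, e₃, e₄, e₁₃} = {e₄, e₁₃}
So ⟦smooth plate next to e₁₂ that supported e₁₀⟧ = {e₄, e₁₃}.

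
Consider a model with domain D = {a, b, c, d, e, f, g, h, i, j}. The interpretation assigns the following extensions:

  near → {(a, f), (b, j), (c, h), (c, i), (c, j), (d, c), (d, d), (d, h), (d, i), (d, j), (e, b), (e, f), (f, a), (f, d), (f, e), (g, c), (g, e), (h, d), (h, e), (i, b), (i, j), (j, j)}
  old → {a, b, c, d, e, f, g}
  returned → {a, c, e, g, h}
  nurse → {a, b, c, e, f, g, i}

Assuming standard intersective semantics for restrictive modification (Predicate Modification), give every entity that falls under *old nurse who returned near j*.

⟦who returned⟧ = ⟦returned⟧ = {a, c, e, g, h}
⟦near j⟧ = {x : ⟨x, j⟩ ∈ ⟦near⟧} = {b, c, d, i, j}
⟦nurse⟧ = {a, b, c, e, f, g, i}
… ∩ ⟦who returned⟧ = {a, b, c, e, f, g, i} ∩ {a, c, e, g, h} = {a, c, e, g}
… ∩ ⟦near j⟧ = {a, c, e, g} ∩ {b, c, d, i, j} = {c}
… ∩ ⟦old⟧ = {c} ∩ {a, b, c, d, e, f, g} = {c}
So ⟦old nurse who returned near j⟧ = {c}.

{c}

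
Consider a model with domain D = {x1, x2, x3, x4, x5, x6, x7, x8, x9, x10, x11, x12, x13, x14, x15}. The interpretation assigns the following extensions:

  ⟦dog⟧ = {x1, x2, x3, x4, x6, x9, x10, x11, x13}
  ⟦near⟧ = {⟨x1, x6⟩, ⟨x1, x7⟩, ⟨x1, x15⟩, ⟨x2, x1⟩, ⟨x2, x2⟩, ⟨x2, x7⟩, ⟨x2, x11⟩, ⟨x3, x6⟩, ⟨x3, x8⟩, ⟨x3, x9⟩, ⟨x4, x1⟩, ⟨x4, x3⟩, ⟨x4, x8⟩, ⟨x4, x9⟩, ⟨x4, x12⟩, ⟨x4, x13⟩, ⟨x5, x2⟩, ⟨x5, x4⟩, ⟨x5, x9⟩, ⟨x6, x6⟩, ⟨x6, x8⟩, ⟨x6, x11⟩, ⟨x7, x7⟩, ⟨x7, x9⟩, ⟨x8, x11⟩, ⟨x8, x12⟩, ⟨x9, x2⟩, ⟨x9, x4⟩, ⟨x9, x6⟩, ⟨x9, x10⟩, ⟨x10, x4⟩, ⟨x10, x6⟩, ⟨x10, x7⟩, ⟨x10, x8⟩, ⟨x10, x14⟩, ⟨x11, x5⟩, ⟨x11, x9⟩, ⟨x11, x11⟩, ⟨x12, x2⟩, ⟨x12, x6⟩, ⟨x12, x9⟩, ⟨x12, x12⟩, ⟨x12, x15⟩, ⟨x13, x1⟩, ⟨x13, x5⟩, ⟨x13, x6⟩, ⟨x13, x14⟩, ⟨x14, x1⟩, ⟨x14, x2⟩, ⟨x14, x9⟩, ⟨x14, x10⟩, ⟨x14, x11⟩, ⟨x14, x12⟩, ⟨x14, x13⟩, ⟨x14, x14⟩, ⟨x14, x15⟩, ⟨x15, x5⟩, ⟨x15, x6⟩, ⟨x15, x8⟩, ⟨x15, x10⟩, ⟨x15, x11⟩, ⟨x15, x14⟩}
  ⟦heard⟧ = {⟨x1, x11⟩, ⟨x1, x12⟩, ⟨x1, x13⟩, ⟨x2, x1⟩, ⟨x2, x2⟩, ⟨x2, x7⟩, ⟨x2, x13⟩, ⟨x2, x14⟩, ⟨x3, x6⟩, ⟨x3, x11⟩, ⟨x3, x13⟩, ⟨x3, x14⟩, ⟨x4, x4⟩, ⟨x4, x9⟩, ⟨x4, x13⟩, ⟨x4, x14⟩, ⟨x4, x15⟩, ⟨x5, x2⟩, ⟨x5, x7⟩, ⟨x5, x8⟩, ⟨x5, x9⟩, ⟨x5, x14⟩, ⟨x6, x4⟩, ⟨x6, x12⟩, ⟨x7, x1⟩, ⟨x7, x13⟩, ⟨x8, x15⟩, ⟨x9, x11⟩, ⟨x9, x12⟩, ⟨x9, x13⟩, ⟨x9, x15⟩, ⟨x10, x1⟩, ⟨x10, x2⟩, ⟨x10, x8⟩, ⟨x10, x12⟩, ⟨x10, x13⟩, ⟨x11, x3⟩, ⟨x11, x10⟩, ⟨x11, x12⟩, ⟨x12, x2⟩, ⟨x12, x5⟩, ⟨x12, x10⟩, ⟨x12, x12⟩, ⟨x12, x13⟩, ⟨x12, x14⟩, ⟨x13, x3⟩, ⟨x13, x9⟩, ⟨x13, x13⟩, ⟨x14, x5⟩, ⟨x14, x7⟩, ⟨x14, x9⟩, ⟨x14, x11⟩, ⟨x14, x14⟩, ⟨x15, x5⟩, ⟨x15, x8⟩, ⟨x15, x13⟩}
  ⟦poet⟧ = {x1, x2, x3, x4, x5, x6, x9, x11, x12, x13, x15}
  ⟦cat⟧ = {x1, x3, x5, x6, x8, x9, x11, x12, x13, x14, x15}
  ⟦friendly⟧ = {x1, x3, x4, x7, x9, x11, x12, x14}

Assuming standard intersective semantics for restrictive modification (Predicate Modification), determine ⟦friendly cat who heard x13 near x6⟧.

⟦who heard x13⟧ = {x : ⟨x, x13⟩ ∈ ⟦heard⟧} = {x1, x2, x3, x4, x7, x9, x10, x12, x13, x15}
⟦near x6⟧ = {x : ⟨x, x6⟩ ∈ ⟦near⟧} = {x1, x3, x6, x9, x10, x12, x13, x15}
⟦cat⟧ = {x1, x3, x5, x6, x8, x9, x11, x12, x13, x14, x15}
… ∩ ⟦who heard x13⟧ = {x1, x3, x5, x6, x8, x9, x11, x12, x13, x14, x15} ∩ {x1, x2, x3, x4, x7, x9, x10, x12, x13, x15} = {x1, x3, x9, x12, x13, x15}
… ∩ ⟦near x6⟧ = {x1, x3, x9, x12, x13, x15} ∩ {x1, x3, x6, x9, x10, x12, x13, x15} = {x1, x3, x9, x12, x13, x15}
… ∩ ⟦friendly⟧ = {x1, x3, x9, x12, x13, x15} ∩ {x1, x3, x4, x7, x9, x11, x12, x14} = {x1, x3, x9, x12}
So ⟦friendly cat who heard x13 near x6⟧ = {x1, x3, x9, x12}.

{x1, x3, x9, x12}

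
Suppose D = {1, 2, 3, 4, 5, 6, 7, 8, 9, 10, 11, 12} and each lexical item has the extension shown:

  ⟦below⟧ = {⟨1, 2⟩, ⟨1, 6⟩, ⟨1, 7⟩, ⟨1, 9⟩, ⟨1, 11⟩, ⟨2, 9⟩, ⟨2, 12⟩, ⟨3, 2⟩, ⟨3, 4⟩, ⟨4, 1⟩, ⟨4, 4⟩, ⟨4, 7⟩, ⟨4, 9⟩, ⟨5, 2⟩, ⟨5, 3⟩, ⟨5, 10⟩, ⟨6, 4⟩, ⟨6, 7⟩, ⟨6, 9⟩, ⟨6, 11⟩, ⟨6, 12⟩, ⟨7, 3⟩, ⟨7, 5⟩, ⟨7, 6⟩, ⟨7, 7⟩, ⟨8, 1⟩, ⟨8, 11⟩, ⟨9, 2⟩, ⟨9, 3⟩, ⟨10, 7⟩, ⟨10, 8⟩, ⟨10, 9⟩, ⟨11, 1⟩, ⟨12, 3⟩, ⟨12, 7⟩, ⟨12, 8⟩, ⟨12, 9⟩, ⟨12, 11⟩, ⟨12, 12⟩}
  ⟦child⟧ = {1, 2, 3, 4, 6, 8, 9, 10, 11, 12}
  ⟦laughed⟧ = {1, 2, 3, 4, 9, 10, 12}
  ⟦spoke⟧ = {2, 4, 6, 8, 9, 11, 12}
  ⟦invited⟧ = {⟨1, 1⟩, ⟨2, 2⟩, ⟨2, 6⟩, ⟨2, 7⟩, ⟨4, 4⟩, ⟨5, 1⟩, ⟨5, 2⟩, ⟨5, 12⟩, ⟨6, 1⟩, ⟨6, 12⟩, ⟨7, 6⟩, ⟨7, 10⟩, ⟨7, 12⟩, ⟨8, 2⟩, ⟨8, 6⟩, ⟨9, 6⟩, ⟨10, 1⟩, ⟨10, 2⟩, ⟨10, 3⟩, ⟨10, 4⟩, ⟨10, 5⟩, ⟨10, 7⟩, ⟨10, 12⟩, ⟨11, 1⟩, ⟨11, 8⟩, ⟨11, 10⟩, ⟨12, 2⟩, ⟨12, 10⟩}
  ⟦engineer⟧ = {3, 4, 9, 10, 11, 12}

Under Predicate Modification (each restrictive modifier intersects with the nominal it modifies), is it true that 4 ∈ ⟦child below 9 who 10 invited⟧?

⟦below 9⟧ = {x : ⟨x, 9⟩ ∈ ⟦below⟧} = {1, 2, 4, 6, 10, 12}
⟦who 10 invited⟧ = {x : ⟨10, x⟩ ∈ ⟦invited⟧} = {1, 2, 3, 4, 5, 7, 12}
⟦child⟧ = {1, 2, 3, 4, 6, 8, 9, 10, 11, 12}
… ∩ ⟦below 9⟧ = {1, 2, 3, 4, 6, 8, 9, 10, 11, 12} ∩ {1, 2, 4, 6, 10, 12} = {1, 2, 4, 6, 10, 12}
… ∩ ⟦who 10 invited⟧ = {1, 2, 4, 6, 10, 12} ∩ {1, 2, 3, 4, 5, 7, 12} = {1, 2, 4, 12}
⟦child below 9 who 10 invited⟧ = {1, 2, 4, 12}; 4 ∈ this set.

yes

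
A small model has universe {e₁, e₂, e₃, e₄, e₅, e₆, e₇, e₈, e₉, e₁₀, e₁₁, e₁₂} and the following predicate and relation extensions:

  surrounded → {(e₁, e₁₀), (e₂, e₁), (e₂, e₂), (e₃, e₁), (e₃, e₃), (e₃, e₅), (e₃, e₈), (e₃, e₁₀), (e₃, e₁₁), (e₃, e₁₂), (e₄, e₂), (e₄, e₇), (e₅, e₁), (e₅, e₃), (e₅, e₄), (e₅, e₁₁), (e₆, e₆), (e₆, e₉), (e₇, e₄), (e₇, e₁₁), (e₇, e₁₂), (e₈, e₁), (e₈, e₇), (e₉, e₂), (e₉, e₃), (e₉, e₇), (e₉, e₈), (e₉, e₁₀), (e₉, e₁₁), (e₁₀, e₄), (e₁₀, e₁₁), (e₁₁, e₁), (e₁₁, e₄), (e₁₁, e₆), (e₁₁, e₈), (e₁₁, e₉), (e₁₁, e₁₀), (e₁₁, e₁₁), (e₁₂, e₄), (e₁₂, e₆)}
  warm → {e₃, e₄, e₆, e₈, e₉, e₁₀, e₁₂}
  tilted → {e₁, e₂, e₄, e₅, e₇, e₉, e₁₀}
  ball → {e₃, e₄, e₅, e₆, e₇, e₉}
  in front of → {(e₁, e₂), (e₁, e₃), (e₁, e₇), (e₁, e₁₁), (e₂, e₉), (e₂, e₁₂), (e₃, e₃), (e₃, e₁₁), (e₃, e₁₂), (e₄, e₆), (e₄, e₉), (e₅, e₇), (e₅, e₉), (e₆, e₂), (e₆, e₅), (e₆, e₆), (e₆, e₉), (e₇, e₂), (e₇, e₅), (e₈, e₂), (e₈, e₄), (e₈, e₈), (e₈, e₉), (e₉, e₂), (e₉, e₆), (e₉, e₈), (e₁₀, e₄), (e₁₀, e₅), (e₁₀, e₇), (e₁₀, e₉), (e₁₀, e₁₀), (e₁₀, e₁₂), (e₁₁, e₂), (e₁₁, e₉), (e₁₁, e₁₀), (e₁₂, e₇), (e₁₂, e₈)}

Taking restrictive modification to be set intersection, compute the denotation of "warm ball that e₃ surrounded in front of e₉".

⟦that e₃ surrounded⟧ = {x : ⟨e₃, x⟩ ∈ ⟦surrounded⟧} = {e₁, e₃, e₅, e₈, e₁₀, e₁₁, e₁₂}
⟦in front of e₉⟧ = {x : ⟨x, e₉⟩ ∈ ⟦in front of⟧} = {e₂, e₄, e₅, e₆, e₈, e₁₀, e₁₁}
⟦ball⟧ = {e₃, e₄, e₅, e₆, e₇, e₉}
… ∩ ⟦that e₃ surrounded⟧ = {e₃, e₄, e₅, e₆, e₇, e₉} ∩ {e₁, e₃, e₅, e₈, e₁₀, e₁₁, e₁₂} = {e₃, e₅}
… ∩ ⟦in front of e₉⟧ = {e₃, e₅} ∩ {e₂, e₄, e₅, e₆, e₈, e₁₀, e₁₁} = {e₅}
… ∩ ⟦warm⟧ = {e₅} ∩ {e₃, e₄, e₆, e₈, e₉, e₁₀, e₁₂} = ∅
So ⟦warm ball that e₃ surrounded in front of e₉⟧ = ∅.

∅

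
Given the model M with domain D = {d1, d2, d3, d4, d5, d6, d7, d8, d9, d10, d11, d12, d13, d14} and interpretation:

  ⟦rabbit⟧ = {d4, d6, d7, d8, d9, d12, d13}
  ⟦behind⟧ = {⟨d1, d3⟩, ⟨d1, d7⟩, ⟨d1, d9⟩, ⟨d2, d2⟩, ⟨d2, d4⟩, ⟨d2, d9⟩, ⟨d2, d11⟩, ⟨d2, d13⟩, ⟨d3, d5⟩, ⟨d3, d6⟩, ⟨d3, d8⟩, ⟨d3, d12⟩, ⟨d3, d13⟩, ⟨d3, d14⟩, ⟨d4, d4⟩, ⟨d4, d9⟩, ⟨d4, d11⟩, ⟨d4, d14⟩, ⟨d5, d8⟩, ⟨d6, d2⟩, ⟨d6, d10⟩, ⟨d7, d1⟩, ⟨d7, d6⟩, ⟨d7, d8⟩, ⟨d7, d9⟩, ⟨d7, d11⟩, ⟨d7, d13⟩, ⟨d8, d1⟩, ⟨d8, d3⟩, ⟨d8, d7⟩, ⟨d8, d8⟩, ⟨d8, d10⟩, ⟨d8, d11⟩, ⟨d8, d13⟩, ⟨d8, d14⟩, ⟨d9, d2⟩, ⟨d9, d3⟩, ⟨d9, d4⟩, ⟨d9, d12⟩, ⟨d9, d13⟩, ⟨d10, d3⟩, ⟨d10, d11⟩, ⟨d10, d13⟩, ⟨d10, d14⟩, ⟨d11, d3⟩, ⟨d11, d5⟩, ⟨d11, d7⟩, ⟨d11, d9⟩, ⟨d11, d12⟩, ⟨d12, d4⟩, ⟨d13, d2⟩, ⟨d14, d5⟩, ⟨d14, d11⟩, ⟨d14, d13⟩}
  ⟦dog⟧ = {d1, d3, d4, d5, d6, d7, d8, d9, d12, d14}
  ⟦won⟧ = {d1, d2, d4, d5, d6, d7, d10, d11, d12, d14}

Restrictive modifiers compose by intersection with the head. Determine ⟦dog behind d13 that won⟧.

{d7, d14}

⟦behind d13⟧ = {x : ⟨x, d13⟩ ∈ ⟦behind⟧} = {d2, d3, d7, d8, d9, d10, d14}
⟦that won⟧ = ⟦won⟧ = {d1, d2, d4, d5, d6, d7, d10, d11, d12, d14}
⟦dog⟧ = {d1, d3, d4, d5, d6, d7, d8, d9, d12, d14}
… ∩ ⟦behind d13⟧ = {d1, d3, d4, d5, d6, d7, d8, d9, d12, d14} ∩ {d2, d3, d7, d8, d9, d10, d14} = {d3, d7, d8, d9, d14}
… ∩ ⟦that won⟧ = {d3, d7, d8, d9, d14} ∩ {d1, d2, d4, d5, d6, d7, d10, d11, d12, d14} = {d7, d14}
So ⟦dog behind d13 that won⟧ = {d7, d14}.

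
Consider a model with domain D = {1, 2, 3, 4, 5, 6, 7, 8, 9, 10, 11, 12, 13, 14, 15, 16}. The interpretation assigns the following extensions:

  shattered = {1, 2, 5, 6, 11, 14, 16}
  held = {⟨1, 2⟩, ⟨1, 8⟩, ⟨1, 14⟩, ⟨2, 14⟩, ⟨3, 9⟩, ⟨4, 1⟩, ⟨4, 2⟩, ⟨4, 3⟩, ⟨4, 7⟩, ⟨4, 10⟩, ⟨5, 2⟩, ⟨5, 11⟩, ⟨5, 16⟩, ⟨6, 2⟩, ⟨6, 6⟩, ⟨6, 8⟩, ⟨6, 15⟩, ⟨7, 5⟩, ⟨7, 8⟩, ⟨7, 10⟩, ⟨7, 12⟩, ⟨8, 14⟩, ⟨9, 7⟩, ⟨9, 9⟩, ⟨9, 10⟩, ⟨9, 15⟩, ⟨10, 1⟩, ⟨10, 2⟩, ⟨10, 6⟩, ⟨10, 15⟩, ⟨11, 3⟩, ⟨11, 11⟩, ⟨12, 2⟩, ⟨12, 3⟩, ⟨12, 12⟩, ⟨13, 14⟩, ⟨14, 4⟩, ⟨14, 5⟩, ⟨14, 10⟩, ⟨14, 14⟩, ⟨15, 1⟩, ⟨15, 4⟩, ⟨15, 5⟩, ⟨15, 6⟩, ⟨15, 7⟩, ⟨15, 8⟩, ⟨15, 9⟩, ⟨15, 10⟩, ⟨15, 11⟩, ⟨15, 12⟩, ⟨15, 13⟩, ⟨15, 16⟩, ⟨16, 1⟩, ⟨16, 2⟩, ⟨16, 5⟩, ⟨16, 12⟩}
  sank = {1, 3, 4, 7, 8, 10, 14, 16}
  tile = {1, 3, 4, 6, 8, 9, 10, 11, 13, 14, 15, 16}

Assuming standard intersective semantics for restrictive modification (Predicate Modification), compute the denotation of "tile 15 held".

{1, 4, 6, 8, 9, 10, 11, 13, 16}

⟦15 held⟧ = {x : ⟨15, x⟩ ∈ ⟦held⟧} = {1, 4, 5, 6, 7, 8, 9, 10, 11, 12, 13, 16}
⟦tile⟧ = {1, 3, 4, 6, 8, 9, 10, 11, 13, 14, 15, 16}
… ∩ ⟦15 held⟧ = {1, 3, 4, 6, 8, 9, 10, 11, 13, 14, 15, 16} ∩ {1, 4, 5, 6, 7, 8, 9, 10, 11, 12, 13, 16} = {1, 4, 6, 8, 9, 10, 11, 13, 16}
So ⟦tile 15 held⟧ = {1, 4, 6, 8, 9, 10, 11, 13, 16}.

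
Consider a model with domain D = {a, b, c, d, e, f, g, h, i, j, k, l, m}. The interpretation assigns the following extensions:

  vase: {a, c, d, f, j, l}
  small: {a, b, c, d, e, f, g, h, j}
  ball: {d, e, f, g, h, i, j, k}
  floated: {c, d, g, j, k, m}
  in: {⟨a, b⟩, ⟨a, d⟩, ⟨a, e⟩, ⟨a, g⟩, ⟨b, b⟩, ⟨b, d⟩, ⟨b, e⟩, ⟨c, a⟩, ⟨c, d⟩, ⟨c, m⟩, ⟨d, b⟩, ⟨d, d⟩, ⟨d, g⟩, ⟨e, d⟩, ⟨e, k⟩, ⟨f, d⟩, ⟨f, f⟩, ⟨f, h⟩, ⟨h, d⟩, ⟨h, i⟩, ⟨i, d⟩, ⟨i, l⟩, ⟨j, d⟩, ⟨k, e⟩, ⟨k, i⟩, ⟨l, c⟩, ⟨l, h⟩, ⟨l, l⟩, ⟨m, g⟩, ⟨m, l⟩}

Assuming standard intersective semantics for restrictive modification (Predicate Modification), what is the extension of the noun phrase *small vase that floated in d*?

⟦that floated⟧ = ⟦floated⟧ = {c, d, g, j, k, m}
⟦in d⟧ = {x : ⟨x, d⟩ ∈ ⟦in⟧} = {a, b, c, d, e, f, h, i, j}
⟦vase⟧ = {a, c, d, f, j, l}
… ∩ ⟦that floated⟧ = {a, c, d, f, j, l} ∩ {c, d, g, j, k, m} = {c, d, j}
… ∩ ⟦in d⟧ = {c, d, j} ∩ {a, b, c, d, e, f, h, i, j} = {c, d, j}
… ∩ ⟦small⟧ = {c, d, j} ∩ {a, b, c, d, e, f, g, h, j} = {c, d, j}
So ⟦small vase that floated in d⟧ = {c, d, j}.

{c, d, j}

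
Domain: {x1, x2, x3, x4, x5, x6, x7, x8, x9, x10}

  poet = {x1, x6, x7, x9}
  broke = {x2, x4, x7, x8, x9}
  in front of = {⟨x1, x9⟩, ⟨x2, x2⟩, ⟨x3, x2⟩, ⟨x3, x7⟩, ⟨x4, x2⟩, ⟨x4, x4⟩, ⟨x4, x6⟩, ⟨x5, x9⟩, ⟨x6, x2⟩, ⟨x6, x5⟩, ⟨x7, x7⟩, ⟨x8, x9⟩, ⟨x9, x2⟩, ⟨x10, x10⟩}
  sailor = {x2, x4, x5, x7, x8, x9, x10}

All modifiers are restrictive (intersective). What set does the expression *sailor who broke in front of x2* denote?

⟦who broke⟧ = ⟦broke⟧ = {x2, x4, x7, x8, x9}
⟦in front of x2⟧ = {x : ⟨x, x2⟩ ∈ ⟦in front of⟧} = {x2, x3, x4, x6, x9}
⟦sailor⟧ = {x2, x4, x5, x7, x8, x9, x10}
… ∩ ⟦who broke⟧ = {x2, x4, x5, x7, x8, x9, x10} ∩ {x2, x4, x7, x8, x9} = {x2, x4, x7, x8, x9}
… ∩ ⟦in front of x2⟧ = {x2, x4, x7, x8, x9} ∩ {x2, x3, x4, x6, x9} = {x2, x4, x9}
So ⟦sailor who broke in front of x2⟧ = {x2, x4, x9}.

{x2, x4, x9}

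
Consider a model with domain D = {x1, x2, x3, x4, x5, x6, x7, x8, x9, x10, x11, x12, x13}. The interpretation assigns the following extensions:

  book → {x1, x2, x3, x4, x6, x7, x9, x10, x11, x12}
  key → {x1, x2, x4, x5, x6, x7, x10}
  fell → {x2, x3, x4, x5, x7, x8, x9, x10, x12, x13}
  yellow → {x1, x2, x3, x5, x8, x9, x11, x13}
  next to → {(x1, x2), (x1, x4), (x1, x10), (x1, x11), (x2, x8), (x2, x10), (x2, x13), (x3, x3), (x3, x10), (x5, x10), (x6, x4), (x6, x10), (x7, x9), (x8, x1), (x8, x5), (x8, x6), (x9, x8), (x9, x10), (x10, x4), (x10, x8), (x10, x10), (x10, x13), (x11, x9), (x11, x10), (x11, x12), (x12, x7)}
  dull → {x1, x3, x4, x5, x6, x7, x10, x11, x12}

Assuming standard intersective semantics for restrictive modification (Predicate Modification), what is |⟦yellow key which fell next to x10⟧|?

⟦which fell⟧ = ⟦fell⟧ = {x2, x3, x4, x5, x7, x8, x9, x10, x12, x13}
⟦next to x10⟧ = {x : ⟨x, x10⟩ ∈ ⟦next to⟧} = {x1, x2, x3, x5, x6, x9, x10, x11}
⟦key⟧ = {x1, x2, x4, x5, x6, x7, x10}
… ∩ ⟦which fell⟧ = {x1, x2, x4, x5, x6, x7, x10} ∩ {x2, x3, x4, x5, x7, x8, x9, x10, x12, x13} = {x2, x4, x5, x7, x10}
… ∩ ⟦next to x10⟧ = {x2, x4, x5, x7, x10} ∩ {x1, x2, x3, x5, x6, x9, x10, x11} = {x2, x5, x10}
… ∩ ⟦yellow⟧ = {x2, x5, x10} ∩ {x1, x2, x3, x5, x8, x9, x11, x13} = {x2, x5}
⟦yellow key which fell next to x10⟧ = {x2, x5}, so the cardinality is 2.

2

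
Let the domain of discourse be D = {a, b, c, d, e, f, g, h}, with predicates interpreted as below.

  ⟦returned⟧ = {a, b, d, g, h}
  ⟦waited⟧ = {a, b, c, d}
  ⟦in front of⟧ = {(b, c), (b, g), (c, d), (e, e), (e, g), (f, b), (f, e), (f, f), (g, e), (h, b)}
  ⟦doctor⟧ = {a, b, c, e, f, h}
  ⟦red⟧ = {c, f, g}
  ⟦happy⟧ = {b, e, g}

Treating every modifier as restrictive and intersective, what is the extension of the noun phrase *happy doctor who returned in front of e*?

⟦who returned⟧ = ⟦returned⟧ = {a, b, d, g, h}
⟦in front of e⟧ = {x : ⟨x, e⟩ ∈ ⟦in front of⟧} = {e, f, g}
⟦doctor⟧ = {a, b, c, e, f, h}
… ∩ ⟦who returned⟧ = {a, b, c, e, f, h} ∩ {a, b, d, g, h} = {a, b, h}
… ∩ ⟦in front of e⟧ = {a, b, h} ∩ {e, f, g} = ∅
… ∩ ⟦happy⟧ = ∅ ∩ {b, e, g} = ∅
So ⟦happy doctor who returned in front of e⟧ = {}.

{}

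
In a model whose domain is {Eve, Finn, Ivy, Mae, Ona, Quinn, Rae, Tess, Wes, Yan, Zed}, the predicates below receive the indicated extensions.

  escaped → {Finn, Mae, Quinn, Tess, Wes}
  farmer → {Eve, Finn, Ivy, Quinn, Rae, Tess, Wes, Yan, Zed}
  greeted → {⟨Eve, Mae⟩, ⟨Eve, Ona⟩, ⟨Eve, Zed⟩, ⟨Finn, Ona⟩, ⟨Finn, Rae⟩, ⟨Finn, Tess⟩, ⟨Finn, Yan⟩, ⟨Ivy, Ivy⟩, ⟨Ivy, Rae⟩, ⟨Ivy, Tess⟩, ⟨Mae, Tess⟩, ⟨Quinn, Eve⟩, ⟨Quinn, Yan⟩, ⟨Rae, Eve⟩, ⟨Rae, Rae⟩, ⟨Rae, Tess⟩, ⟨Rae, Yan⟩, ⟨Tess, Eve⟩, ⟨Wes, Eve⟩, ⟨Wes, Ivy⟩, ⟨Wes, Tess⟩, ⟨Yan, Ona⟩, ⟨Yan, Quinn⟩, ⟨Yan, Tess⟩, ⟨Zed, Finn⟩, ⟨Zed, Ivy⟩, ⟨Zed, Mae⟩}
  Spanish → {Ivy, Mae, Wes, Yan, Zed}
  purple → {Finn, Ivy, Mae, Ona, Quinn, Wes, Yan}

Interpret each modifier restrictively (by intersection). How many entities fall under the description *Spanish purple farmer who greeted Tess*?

3

⟦who greeted Tess⟧ = {x : ⟨x, Tess⟩ ∈ ⟦greeted⟧} = {Finn, Ivy, Mae, Rae, Wes, Yan}
⟦farmer⟧ = {Eve, Finn, Ivy, Quinn, Rae, Tess, Wes, Yan, Zed}
… ∩ ⟦who greeted Tess⟧ = {Eve, Finn, Ivy, Quinn, Rae, Tess, Wes, Yan, Zed} ∩ {Finn, Ivy, Mae, Rae, Wes, Yan} = {Finn, Ivy, Rae, Wes, Yan}
… ∩ ⟦Spanish⟧ = {Finn, Ivy, Rae, Wes, Yan} ∩ {Ivy, Mae, Wes, Yan, Zed} = {Ivy, Wes, Yan}
… ∩ ⟦purple⟧ = {Ivy, Wes, Yan} ∩ {Finn, Ivy, Mae, Ona, Quinn, Wes, Yan} = {Ivy, Wes, Yan}
⟦Spanish purple farmer who greeted Tess⟧ = {Ivy, Wes, Yan}, so the cardinality is 3.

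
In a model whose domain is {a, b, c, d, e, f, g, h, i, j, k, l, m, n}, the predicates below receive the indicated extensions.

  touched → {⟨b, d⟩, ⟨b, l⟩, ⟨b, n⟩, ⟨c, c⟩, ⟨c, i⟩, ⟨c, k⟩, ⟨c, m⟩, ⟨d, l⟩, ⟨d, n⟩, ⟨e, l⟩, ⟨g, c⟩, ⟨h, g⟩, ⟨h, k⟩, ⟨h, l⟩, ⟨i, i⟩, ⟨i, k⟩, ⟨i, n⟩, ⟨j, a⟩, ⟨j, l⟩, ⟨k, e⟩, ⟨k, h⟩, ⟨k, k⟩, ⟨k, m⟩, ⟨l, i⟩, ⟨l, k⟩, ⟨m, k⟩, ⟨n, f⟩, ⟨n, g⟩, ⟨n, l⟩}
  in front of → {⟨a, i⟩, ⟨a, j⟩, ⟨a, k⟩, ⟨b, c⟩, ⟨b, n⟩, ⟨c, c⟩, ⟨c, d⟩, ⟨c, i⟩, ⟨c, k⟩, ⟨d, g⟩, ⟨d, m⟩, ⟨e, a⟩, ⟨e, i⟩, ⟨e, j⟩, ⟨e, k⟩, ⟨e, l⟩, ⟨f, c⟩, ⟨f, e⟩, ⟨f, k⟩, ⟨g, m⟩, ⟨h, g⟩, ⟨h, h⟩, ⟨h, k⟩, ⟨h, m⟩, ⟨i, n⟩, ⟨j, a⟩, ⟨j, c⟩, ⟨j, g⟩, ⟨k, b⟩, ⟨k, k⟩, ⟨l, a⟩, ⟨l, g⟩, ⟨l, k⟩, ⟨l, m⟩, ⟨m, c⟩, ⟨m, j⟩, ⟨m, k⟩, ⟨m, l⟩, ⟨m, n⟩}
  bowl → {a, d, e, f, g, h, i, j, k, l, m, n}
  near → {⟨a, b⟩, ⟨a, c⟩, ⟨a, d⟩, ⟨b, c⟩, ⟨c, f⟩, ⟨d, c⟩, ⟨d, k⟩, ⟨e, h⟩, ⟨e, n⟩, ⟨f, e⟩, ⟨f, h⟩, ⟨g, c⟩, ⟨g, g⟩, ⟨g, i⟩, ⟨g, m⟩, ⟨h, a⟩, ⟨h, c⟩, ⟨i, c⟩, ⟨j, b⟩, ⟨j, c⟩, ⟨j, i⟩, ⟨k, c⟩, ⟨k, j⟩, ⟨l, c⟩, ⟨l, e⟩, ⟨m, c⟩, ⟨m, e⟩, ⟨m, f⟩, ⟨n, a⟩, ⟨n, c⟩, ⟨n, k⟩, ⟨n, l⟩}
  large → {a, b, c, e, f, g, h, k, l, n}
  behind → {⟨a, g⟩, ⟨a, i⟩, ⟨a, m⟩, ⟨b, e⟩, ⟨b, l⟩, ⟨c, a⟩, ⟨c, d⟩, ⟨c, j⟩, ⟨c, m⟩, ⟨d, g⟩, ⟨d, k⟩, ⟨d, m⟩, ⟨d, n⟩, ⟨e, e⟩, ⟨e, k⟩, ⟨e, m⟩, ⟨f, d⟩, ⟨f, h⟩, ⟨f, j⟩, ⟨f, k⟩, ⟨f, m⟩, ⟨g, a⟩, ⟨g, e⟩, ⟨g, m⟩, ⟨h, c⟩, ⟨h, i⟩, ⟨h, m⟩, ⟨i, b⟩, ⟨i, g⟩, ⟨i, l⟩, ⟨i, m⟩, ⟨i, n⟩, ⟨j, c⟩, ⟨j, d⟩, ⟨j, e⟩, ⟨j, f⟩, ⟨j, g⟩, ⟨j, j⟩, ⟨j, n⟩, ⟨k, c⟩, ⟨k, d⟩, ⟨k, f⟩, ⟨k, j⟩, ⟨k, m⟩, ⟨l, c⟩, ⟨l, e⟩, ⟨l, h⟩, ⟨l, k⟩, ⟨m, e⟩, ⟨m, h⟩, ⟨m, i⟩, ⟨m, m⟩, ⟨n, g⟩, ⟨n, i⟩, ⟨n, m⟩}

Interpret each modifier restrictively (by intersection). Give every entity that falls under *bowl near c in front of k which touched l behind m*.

{h}

⟦near c⟧ = {x : ⟨x, c⟩ ∈ ⟦near⟧} = {a, b, d, g, h, i, j, k, l, m, n}
⟦in front of k⟧ = {x : ⟨x, k⟩ ∈ ⟦in front of⟧} = {a, c, e, f, h, k, l, m}
⟦which touched l⟧ = {x : ⟨x, l⟩ ∈ ⟦touched⟧} = {b, d, e, h, j, n}
⟦behind m⟧ = {x : ⟨x, m⟩ ∈ ⟦behind⟧} = {a, c, d, e, f, g, h, i, k, m, n}
⟦bowl⟧ = {a, d, e, f, g, h, i, j, k, l, m, n}
… ∩ ⟦near c⟧ = {a, d, e, f, g, h, i, j, k, l, m, n} ∩ {a, b, d, g, h, i, j, k, l, m, n} = {a, d, g, h, i, j, k, l, m, n}
… ∩ ⟦in front of k⟧ = {a, d, g, h, i, j, k, l, m, n} ∩ {a, c, e, f, h, k, l, m} = {a, h, k, l, m}
… ∩ ⟦which touched l⟧ = {a, h, k, l, m} ∩ {b, d, e, h, j, n} = {h}
… ∩ ⟦behind m⟧ = {h} ∩ {a, c, d, e, f, g, h, i, k, m, n} = {h}
So ⟦bowl near c in front of k which touched l behind m⟧ = {h}.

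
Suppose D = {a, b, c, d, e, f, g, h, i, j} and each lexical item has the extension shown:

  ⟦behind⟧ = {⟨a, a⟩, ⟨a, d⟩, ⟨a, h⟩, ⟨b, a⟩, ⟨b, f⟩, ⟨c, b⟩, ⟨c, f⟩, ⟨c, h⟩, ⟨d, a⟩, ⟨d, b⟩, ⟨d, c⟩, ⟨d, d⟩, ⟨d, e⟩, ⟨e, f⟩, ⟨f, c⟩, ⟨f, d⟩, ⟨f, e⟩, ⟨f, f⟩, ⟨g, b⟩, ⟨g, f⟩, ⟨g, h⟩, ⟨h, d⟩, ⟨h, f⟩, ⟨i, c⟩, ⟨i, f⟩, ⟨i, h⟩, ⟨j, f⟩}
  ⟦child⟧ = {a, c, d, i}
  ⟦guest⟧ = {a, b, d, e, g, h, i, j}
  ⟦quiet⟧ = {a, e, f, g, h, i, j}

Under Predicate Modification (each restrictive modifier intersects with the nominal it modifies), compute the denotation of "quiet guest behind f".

{e, g, h, i, j}

⟦behind f⟧ = {x : ⟨x, f⟩ ∈ ⟦behind⟧} = {b, c, e, f, g, h, i, j}
⟦guest⟧ = {a, b, d, e, g, h, i, j}
… ∩ ⟦behind f⟧ = {a, b, d, e, g, h, i, j} ∩ {b, c, e, f, g, h, i, j} = {b, e, g, h, i, j}
… ∩ ⟦quiet⟧ = {b, e, g, h, i, j} ∩ {a, e, f, g, h, i, j} = {e, g, h, i, j}
So ⟦quiet guest behind f⟧ = {e, g, h, i, j}.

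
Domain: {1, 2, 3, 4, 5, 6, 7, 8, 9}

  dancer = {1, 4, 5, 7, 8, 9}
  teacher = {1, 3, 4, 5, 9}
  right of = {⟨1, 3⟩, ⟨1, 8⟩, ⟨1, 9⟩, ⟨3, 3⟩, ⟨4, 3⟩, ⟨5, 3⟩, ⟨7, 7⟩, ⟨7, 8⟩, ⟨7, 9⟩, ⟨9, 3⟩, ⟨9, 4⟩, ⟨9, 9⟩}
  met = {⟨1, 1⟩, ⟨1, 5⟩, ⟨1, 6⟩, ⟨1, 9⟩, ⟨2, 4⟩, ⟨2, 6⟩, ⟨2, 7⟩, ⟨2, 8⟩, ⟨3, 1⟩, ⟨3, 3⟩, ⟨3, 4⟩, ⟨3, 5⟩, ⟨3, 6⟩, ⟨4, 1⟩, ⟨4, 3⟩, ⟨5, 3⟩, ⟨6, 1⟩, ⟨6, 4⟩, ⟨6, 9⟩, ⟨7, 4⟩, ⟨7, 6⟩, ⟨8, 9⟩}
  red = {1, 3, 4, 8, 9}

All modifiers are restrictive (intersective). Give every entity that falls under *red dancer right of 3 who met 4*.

⟦right of 3⟧ = {x : ⟨x, 3⟩ ∈ ⟦right of⟧} = {1, 3, 4, 5, 9}
⟦who met 4⟧ = {x : ⟨x, 4⟩ ∈ ⟦met⟧} = {2, 3, 6, 7}
⟦dancer⟧ = {1, 4, 5, 7, 8, 9}
… ∩ ⟦right of 3⟧ = {1, 4, 5, 7, 8, 9} ∩ {1, 3, 4, 5, 9} = {1, 4, 5, 9}
… ∩ ⟦who met 4⟧ = {1, 4, 5, 9} ∩ {2, 3, 6, 7} = ∅
… ∩ ⟦red⟧ = ∅ ∩ {1, 3, 4, 8, 9} = ∅
So ⟦red dancer right of 3 who met 4⟧ = {}.

{}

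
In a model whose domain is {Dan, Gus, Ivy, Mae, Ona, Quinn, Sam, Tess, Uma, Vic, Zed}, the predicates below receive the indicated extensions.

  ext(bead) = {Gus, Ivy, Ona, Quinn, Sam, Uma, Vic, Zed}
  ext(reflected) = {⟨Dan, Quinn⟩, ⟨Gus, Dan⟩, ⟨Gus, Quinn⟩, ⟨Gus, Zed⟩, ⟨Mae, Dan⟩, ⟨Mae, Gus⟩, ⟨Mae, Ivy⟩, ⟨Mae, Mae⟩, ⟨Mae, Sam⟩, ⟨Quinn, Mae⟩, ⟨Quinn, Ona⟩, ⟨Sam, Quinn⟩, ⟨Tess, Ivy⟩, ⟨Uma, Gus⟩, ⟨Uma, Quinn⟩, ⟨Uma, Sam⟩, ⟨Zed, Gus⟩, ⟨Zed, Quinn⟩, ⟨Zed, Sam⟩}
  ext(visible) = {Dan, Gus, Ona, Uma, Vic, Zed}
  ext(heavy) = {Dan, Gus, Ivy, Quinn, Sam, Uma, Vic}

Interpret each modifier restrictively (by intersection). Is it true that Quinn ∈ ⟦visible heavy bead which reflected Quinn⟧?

no

⟦which reflected Quinn⟧ = {x : ⟨x, Quinn⟩ ∈ ⟦reflected⟧} = {Dan, Gus, Sam, Uma, Zed}
⟦bead⟧ = {Gus, Ivy, Ona, Quinn, Sam, Uma, Vic, Zed}
… ∩ ⟦which reflected Quinn⟧ = {Gus, Ivy, Ona, Quinn, Sam, Uma, Vic, Zed} ∩ {Dan, Gus, Sam, Uma, Zed} = {Gus, Sam, Uma, Zed}
… ∩ ⟦visible⟧ = {Gus, Sam, Uma, Zed} ∩ {Dan, Gus, Ona, Uma, Vic, Zed} = {Gus, Uma, Zed}
… ∩ ⟦heavy⟧ = {Gus, Uma, Zed} ∩ {Dan, Gus, Ivy, Quinn, Sam, Uma, Vic} = {Gus, Uma}
⟦visible heavy bead which reflected Quinn⟧ = {Gus, Uma}; Quinn ∉ this set.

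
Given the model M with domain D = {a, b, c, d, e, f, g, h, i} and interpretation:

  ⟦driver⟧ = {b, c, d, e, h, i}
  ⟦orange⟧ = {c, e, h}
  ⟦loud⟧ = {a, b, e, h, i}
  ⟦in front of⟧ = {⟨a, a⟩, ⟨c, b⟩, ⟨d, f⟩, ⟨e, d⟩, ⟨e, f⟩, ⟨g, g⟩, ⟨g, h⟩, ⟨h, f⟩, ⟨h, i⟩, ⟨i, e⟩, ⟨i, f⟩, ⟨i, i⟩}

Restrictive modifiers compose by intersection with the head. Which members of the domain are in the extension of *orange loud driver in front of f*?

⟦in front of f⟧ = {x : ⟨x, f⟩ ∈ ⟦in front of⟧} = {d, e, h, i}
⟦driver⟧ = {b, c, d, e, h, i}
… ∩ ⟦in front of f⟧ = {b, c, d, e, h, i} ∩ {d, e, h, i} = {d, e, h, i}
… ∩ ⟦orange⟧ = {d, e, h, i} ∩ {c, e, h} = {e, h}
… ∩ ⟦loud⟧ = {e, h} ∩ {a, b, e, h, i} = {e, h}
So ⟦orange loud driver in front of f⟧ = {e, h}.

{e, h}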